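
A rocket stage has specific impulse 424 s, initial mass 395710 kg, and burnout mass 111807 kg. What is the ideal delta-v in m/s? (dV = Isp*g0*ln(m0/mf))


Ve = 424 * 9.81 = 4159.44 m/s
dV = 4159.44 * ln(395710/111807) = 5257 m/s

5257 m/s


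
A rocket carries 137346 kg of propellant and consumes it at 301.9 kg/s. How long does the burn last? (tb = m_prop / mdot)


tb = 137346 / 301.9 = 454.9 s

454.9 s


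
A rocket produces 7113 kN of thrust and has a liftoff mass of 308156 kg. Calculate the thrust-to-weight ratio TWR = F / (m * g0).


TWR = 7113000 / (308156 * 9.81) = 2.35

2.35


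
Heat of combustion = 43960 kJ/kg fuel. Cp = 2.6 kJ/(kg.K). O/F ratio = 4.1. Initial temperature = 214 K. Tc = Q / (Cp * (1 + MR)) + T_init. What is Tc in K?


Tc = 43960 / (2.6 * (1 + 4.1)) + 214 = 3529 K

3529 K


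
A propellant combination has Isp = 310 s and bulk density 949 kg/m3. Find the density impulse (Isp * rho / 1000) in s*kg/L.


rho*Isp = 310 * 949 / 1000 = 294 s*kg/L

294 s*kg/L


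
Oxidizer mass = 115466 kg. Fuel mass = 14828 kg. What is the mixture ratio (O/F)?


MR = 115466 / 14828 = 7.79

7.79


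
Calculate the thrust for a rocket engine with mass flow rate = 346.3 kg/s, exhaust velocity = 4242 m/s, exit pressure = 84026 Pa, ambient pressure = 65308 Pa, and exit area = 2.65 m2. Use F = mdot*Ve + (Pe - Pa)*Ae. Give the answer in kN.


F = 346.3 * 4242 + (84026 - 65308) * 2.65 = 1.5186e+06 N = 1518.6 kN

1518.6 kN


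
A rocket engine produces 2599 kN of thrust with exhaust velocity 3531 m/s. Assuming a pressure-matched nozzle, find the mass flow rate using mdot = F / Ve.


mdot = F / Ve = 2599000 / 3531 = 736.1 kg/s

736.1 kg/s


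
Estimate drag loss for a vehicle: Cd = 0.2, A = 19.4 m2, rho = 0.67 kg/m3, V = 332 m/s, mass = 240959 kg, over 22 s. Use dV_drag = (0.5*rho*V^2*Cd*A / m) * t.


D = 0.5 * 0.67 * 332^2 * 0.2 * 19.4 = 143269.16 N
a = 143269.16 / 240959 = 0.5946 m/s2
dV = 0.5946 * 22 = 13.1 m/s

13.1 m/s


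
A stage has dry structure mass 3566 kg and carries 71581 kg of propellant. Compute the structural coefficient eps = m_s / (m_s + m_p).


eps = 3566 / (3566 + 71581) = 0.0475

0.0475


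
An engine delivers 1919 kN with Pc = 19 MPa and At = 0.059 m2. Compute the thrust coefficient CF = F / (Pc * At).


CF = 1919000 / (19e6 * 0.059) = 1.71

1.71


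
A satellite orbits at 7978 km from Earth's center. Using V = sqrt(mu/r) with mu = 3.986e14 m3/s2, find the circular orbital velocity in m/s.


V = sqrt(3.986e14 / 7978000) = 7068 m/s

7068 m/s


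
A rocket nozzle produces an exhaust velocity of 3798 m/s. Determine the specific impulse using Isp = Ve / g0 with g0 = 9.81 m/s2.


Isp = Ve / g0 = 3798 / 9.81 = 387.2 s

387.2 s


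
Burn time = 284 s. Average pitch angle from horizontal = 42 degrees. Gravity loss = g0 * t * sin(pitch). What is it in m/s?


GL = 9.81 * 284 * sin(42 deg) = 1864 m/s

1864 m/s


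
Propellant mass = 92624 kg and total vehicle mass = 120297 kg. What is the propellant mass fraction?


PMF = 92624 / 120297 = 0.77

0.77


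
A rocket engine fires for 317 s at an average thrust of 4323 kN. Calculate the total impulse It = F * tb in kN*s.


It = 4323 * 317 = 1370391 kN*s

1370391 kN*s


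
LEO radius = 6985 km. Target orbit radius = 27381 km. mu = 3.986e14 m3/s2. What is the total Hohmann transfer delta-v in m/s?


V1 = sqrt(mu/r1) = 7554.15 m/s
dV1 = V1*(sqrt(2*r2/(r1+r2)) - 1) = 1981.73 m/s
V2 = sqrt(mu/r2) = 3815.43 m/s
dV2 = V2*(1 - sqrt(2*r1/(r1+r2))) = 1382.8 m/s
Total dV = 3365 m/s

3365 m/s


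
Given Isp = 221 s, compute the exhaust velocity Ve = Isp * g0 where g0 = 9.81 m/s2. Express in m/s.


Ve = Isp * g0 = 221 * 9.81 = 2168.0 m/s

2168.0 m/s


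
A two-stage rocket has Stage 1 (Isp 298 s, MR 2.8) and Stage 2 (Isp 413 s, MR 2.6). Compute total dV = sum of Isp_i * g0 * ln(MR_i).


dV1 = 298 * 9.81 * ln(2.8) = 3010.0 m/s
dV2 = 413 * 9.81 * ln(2.6) = 3871.3 m/s
Total dV = 3010.0 + 3871.3 = 6881.3 m/s ~ 6881 m/s

6881 m/s


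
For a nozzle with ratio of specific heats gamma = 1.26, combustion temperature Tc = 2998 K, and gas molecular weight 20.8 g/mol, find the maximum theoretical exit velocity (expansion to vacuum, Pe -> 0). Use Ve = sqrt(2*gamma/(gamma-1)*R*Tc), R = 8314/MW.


R = 8314 / 20.8 = 399.71 J/(kg.K)
Ve = sqrt(2 * 1.26 / (1.26 - 1) * 399.71 * 2998) = 3408 m/s

3408 m/s


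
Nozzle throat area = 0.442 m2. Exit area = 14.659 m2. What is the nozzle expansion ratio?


AR = 14.659 / 0.442 = 33.2

33.2


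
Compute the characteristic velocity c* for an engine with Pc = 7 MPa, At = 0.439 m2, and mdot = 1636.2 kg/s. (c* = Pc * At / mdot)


c* = 7e6 * 0.439 / 1636.2 = 1878 m/s

1878 m/s


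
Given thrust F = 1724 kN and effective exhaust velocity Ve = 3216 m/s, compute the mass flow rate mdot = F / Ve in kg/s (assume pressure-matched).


mdot = F / Ve = 1724000 / 3216 = 536.1 kg/s

536.1 kg/s


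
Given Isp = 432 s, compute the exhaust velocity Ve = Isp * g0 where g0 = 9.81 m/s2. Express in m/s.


Ve = Isp * g0 = 432 * 9.81 = 4237.9 m/s

4237.9 m/s


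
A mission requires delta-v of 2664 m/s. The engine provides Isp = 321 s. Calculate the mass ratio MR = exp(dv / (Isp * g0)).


Ve = 321 * 9.81 = 3149.01 m/s
MR = exp(2664 / 3149.01) = 2.33

2.33


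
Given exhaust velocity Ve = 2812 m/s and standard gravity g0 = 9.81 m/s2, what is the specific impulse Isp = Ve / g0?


Isp = Ve / g0 = 2812 / 9.81 = 286.6 s

286.6 s


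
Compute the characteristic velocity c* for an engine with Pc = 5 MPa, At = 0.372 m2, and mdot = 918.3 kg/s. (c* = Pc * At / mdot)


c* = 5e6 * 0.372 / 918.3 = 2025 m/s

2025 m/s


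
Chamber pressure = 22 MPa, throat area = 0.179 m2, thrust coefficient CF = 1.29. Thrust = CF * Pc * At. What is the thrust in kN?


F = 1.29 * 22e6 * 0.179 = 5.0800e+06 N = 5080.0 kN

5080.0 kN


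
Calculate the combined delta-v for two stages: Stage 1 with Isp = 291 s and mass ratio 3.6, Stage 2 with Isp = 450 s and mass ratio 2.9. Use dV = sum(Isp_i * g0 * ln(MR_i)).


dV1 = 291 * 9.81 * ln(3.6) = 3656.7 m/s
dV2 = 450 * 9.81 * ln(2.9) = 4700.2 m/s
Total dV = 3656.7 + 4700.2 = 8356.9 m/s ~ 8357 m/s

8357 m/s


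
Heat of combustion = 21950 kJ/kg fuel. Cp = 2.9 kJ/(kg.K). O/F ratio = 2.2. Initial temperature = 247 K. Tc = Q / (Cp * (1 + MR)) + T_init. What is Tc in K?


Tc = 21950 / (2.9 * (1 + 2.2)) + 247 = 2612 K

2612 K


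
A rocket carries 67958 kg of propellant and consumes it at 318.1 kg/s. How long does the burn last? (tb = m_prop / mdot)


tb = 67958 / 318.1 = 213.6 s

213.6 s


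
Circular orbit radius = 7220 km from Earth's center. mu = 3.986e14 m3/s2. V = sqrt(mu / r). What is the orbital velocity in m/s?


V = sqrt(3.986e14 / 7220000) = 7430 m/s

7430 m/s


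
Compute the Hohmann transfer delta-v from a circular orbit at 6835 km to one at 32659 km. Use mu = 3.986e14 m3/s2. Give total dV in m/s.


V1 = sqrt(mu/r1) = 7636.59 m/s
dV1 = V1*(sqrt(2*r2/(r1+r2)) - 1) = 2184.29 m/s
V2 = sqrt(mu/r2) = 3493.55 m/s
dV2 = V2*(1 - sqrt(2*r1/(r1+r2))) = 1438.2 m/s
Total dV = 3622 m/s

3622 m/s


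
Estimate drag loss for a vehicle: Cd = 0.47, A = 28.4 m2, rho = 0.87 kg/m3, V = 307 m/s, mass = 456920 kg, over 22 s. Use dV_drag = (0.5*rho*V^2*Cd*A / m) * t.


D = 0.5 * 0.87 * 307^2 * 0.47 * 28.4 = 547245.51 N
a = 547245.51 / 456920 = 1.1977 m/s2
dV = 1.1977 * 22 = 26.3 m/s

26.3 m/s


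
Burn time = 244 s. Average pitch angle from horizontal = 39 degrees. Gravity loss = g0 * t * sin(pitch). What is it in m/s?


GL = 9.81 * 244 * sin(39 deg) = 1506 m/s

1506 m/s


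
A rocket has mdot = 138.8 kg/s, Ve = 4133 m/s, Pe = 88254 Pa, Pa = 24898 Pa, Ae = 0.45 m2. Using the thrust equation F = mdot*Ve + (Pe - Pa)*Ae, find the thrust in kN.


F = 138.8 * 4133 + (88254 - 24898) * 0.45 = 602171.0 N = 602.2 kN

602.2 kN


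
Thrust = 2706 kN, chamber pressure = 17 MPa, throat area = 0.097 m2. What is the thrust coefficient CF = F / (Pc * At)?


CF = 2706000 / (17e6 * 0.097) = 1.64

1.64


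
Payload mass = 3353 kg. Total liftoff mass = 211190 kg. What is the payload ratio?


PR = 3353 / 211190 = 0.0159

0.0159


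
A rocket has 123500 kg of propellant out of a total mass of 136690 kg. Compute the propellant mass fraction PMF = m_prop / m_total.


PMF = 123500 / 136690 = 0.904

0.904


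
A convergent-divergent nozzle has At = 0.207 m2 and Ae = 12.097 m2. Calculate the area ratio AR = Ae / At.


AR = 12.097 / 0.207 = 58.4

58.4


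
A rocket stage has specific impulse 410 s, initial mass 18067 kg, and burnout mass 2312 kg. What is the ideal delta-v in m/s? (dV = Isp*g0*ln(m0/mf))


Ve = 410 * 9.81 = 4022.1 m/s
dV = 4022.1 * ln(18067/2312) = 8269 m/s

8269 m/s


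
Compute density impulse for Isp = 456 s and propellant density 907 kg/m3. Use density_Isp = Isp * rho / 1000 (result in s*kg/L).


rho*Isp = 456 * 907 / 1000 = 414 s*kg/L

414 s*kg/L


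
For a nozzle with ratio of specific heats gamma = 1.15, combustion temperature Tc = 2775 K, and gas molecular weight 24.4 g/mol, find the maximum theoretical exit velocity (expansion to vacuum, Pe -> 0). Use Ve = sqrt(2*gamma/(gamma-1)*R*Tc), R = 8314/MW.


R = 8314 / 24.4 = 340.74 J/(kg.K)
Ve = sqrt(2 * 1.15 / (1.15 - 1) * 340.74 * 2775) = 3808 m/s

3808 m/s


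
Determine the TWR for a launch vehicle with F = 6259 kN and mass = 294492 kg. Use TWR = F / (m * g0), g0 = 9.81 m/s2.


TWR = 6259000 / (294492 * 9.81) = 2.17

2.17


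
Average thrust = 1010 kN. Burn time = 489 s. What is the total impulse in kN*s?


It = 1010 * 489 = 493890 kN*s

493890 kN*s


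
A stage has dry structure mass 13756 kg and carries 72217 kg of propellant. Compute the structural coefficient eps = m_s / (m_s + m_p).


eps = 13756 / (13756 + 72217) = 0.16

0.16


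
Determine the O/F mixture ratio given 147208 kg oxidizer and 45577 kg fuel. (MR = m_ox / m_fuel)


MR = 147208 / 45577 = 3.23

3.23


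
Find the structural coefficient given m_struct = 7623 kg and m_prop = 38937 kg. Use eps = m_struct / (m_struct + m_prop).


eps = 7623 / (7623 + 38937) = 0.1637

0.1637


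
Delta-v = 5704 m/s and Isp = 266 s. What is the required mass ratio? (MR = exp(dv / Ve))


Ve = 266 * 9.81 = 2609.46 m/s
MR = exp(5704 / 2609.46) = 8.899

8.899


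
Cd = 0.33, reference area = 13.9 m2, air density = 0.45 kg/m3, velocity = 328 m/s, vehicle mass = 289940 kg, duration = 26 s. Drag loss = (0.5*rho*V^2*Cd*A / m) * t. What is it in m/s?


D = 0.5 * 0.45 * 328^2 * 0.33 * 13.9 = 111034.76 N
a = 111034.76 / 289940 = 0.383 m/s2
dV = 0.383 * 26 = 10.0 m/s

10.0 m/s


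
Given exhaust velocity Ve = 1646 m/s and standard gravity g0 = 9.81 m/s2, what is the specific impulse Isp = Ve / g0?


Isp = Ve / g0 = 1646 / 9.81 = 167.8 s

167.8 s


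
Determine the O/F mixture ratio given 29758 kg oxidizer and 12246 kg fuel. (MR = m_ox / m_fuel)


MR = 29758 / 12246 = 2.43

2.43


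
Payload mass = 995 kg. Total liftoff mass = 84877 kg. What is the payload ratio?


PR = 995 / 84877 = 0.0117

0.0117


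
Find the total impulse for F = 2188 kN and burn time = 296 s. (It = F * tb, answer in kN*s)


It = 2188 * 296 = 647648 kN*s

647648 kN*s


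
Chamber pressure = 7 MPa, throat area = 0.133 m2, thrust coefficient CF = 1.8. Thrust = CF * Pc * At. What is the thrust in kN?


F = 1.8 * 7e6 * 0.133 = 1.6758e+06 N = 1675.8 kN

1675.8 kN


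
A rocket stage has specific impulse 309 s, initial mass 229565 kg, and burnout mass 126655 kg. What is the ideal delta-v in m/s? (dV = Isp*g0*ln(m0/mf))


Ve = 309 * 9.81 = 3031.29 m/s
dV = 3031.29 * ln(229565/126655) = 1803 m/s

1803 m/s


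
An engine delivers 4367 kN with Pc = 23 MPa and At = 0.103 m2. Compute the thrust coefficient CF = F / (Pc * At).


CF = 4367000 / (23e6 * 0.103) = 1.84

1.84


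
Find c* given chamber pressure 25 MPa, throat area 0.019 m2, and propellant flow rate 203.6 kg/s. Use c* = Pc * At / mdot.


c* = 25e6 * 0.019 / 203.6 = 2333 m/s

2333 m/s


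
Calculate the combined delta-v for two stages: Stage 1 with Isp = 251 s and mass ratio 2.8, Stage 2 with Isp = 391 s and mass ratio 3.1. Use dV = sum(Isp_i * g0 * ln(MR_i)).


dV1 = 251 * 9.81 * ln(2.8) = 2535.2 m/s
dV2 = 391 * 9.81 * ln(3.1) = 4339.7 m/s
Total dV = 2535.2 + 4339.7 = 6874.9 m/s ~ 6875 m/s

6875 m/s


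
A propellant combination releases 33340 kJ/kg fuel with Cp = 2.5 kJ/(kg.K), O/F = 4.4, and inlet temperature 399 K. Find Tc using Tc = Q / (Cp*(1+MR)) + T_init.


Tc = 33340 / (2.5 * (1 + 4.4)) + 399 = 2869 K

2869 K


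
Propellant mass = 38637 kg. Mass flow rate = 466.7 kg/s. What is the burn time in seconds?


tb = 38637 / 466.7 = 82.8 s

82.8 s


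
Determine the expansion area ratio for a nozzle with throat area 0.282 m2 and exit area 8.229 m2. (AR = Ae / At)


AR = 8.229 / 0.282 = 29.2

29.2


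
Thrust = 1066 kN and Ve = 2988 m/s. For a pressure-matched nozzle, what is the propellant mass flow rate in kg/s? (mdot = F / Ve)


mdot = F / Ve = 1066000 / 2988 = 356.8 kg/s

356.8 kg/s


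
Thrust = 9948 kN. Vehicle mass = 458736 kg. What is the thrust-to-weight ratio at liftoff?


TWR = 9948000 / (458736 * 9.81) = 2.21

2.21


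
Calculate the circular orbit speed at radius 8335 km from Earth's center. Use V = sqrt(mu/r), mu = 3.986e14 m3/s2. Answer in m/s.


V = sqrt(3.986e14 / 8335000) = 6915 m/s

6915 m/s


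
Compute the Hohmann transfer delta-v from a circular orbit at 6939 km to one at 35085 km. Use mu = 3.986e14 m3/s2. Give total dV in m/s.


V1 = sqrt(mu/r1) = 7579.14 m/s
dV1 = V1*(sqrt(2*r2/(r1+r2)) - 1) = 2214.57 m/s
V2 = sqrt(mu/r2) = 3370.61 m/s
dV2 = V2*(1 - sqrt(2*r1/(r1+r2))) = 1433.64 m/s
Total dV = 3648 m/s

3648 m/s


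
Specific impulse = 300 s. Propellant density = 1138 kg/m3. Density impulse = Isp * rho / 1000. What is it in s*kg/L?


rho*Isp = 300 * 1138 / 1000 = 341 s*kg/L

341 s*kg/L


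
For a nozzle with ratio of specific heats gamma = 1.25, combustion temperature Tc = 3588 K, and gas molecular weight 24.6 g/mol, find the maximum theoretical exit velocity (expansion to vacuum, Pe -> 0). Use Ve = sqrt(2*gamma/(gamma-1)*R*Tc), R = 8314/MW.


R = 8314 / 24.6 = 337.97 J/(kg.K)
Ve = sqrt(2 * 1.25 / (1.25 - 1) * 337.97 * 3588) = 3482 m/s

3482 m/s


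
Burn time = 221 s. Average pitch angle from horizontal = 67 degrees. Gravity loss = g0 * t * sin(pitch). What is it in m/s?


GL = 9.81 * 221 * sin(67 deg) = 1996 m/s

1996 m/s


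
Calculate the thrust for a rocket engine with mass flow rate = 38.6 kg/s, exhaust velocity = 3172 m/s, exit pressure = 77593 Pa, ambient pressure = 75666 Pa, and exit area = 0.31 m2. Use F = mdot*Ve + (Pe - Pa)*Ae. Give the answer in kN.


F = 38.6 * 3172 + (77593 - 75666) * 0.31 = 123037.0 N = 123.0 kN

123.0 kN


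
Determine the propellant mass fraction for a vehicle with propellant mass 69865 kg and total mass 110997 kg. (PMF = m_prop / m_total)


PMF = 69865 / 110997 = 0.629

0.629


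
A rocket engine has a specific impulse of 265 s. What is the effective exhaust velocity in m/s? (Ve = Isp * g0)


Ve = Isp * g0 = 265 * 9.81 = 2599.7 m/s

2599.7 m/s


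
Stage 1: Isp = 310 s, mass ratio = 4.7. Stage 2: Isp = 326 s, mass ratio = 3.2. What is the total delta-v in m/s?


dV1 = 310 * 9.81 * ln(4.7) = 4706.3 m/s
dV2 = 326 * 9.81 * ln(3.2) = 3719.8 m/s
Total dV = 4706.3 + 3719.8 = 8426.1 m/s ~ 8426 m/s

8426 m/s


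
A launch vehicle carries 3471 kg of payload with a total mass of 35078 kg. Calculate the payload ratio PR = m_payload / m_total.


PR = 3471 / 35078 = 0.099

0.099


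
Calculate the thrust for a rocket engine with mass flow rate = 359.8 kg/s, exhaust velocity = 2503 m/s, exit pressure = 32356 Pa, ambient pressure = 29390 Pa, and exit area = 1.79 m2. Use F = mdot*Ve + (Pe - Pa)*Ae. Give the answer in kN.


F = 359.8 * 2503 + (32356 - 29390) * 1.79 = 905889.0 N = 905.9 kN

905.9 kN


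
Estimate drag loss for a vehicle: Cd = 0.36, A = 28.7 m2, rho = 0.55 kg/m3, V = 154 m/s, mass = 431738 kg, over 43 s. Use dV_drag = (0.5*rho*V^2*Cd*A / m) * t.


D = 0.5 * 0.55 * 154^2 * 0.36 * 28.7 = 67384.27 N
a = 67384.27 / 431738 = 0.1561 m/s2
dV = 0.1561 * 43 = 6.7 m/s

6.7 m/s


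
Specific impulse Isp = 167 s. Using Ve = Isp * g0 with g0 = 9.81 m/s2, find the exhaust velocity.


Ve = Isp * g0 = 167 * 9.81 = 1638.3 m/s

1638.3 m/s


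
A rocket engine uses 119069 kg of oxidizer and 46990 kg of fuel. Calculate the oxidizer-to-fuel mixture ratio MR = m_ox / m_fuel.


MR = 119069 / 46990 = 2.53

2.53


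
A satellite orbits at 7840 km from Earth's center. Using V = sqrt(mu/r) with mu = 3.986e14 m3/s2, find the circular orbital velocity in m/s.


V = sqrt(3.986e14 / 7840000) = 7130 m/s

7130 m/s


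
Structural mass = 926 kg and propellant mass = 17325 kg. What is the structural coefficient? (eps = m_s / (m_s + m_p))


eps = 926 / (926 + 17325) = 0.0507

0.0507


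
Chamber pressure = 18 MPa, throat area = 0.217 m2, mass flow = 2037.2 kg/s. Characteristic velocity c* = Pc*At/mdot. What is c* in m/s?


c* = 18e6 * 0.217 / 2037.2 = 1917 m/s

1917 m/s


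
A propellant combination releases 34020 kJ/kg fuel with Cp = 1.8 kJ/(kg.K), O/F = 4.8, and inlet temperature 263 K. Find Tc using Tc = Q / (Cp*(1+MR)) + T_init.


Tc = 34020 / (1.8 * (1 + 4.8)) + 263 = 3522 K

3522 K


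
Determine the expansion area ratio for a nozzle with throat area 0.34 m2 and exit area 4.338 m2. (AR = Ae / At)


AR = 4.338 / 0.34 = 12.8

12.8


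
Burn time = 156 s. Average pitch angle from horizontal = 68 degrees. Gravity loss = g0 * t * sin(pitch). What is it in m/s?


GL = 9.81 * 156 * sin(68 deg) = 1419 m/s

1419 m/s


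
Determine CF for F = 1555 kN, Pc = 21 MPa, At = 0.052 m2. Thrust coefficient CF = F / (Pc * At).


CF = 1555000 / (21e6 * 0.052) = 1.42

1.42


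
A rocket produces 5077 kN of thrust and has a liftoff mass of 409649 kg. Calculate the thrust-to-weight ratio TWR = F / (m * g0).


TWR = 5077000 / (409649 * 9.81) = 1.26

1.26


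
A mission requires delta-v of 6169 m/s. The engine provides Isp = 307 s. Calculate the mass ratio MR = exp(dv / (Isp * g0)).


Ve = 307 * 9.81 = 3011.67 m/s
MR = exp(6169 / 3011.67) = 7.755

7.755


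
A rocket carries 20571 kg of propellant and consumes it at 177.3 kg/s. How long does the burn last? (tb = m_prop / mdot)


tb = 20571 / 177.3 = 116.0 s

116.0 s


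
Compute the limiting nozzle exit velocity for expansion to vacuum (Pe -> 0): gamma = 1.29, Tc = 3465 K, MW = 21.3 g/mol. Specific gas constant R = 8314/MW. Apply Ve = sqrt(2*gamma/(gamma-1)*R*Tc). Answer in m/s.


R = 8314 / 21.3 = 390.33 J/(kg.K)
Ve = sqrt(2 * 1.29 / (1.29 - 1) * 390.33 * 3465) = 3469 m/s

3469 m/s


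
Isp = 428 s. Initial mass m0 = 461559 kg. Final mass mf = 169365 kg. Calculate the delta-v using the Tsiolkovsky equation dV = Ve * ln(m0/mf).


Ve = 428 * 9.81 = 4198.68 m/s
dV = 4198.68 * ln(461559/169365) = 4209 m/s

4209 m/s


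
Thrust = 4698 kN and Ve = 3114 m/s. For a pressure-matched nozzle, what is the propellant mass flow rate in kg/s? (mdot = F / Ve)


mdot = F / Ve = 4698000 / 3114 = 1508.7 kg/s

1508.7 kg/s


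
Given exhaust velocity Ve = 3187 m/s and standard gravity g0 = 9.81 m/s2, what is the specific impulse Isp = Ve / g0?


Isp = Ve / g0 = 3187 / 9.81 = 324.9 s

324.9 s


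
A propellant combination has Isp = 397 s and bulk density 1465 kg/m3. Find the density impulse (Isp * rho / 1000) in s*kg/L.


rho*Isp = 397 * 1465 / 1000 = 582 s*kg/L

582 s*kg/L


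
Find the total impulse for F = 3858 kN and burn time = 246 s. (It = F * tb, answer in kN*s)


It = 3858 * 246 = 949068 kN*s

949068 kN*s


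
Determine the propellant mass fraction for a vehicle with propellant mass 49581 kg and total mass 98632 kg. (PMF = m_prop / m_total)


PMF = 49581 / 98632 = 0.503

0.503


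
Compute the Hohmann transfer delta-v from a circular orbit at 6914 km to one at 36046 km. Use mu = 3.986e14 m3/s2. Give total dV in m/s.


V1 = sqrt(mu/r1) = 7592.83 m/s
dV1 = V1*(sqrt(2*r2/(r1+r2)) - 1) = 2243.09 m/s
V2 = sqrt(mu/r2) = 3325.37 m/s
dV2 = V2*(1 - sqrt(2*r1/(r1+r2))) = 1438.74 m/s
Total dV = 3682 m/s

3682 m/s


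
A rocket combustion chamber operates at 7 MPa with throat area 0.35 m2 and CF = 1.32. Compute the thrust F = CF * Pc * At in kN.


F = 1.32 * 7e6 * 0.35 = 3.2340e+06 N = 3234.0 kN

3234.0 kN


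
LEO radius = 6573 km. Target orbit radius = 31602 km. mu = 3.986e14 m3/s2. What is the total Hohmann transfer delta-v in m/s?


V1 = sqrt(mu/r1) = 7787.3 m/s
dV1 = V1*(sqrt(2*r2/(r1+r2)) - 1) = 2232.74 m/s
V2 = sqrt(mu/r2) = 3551.5 m/s
dV2 = V2*(1 - sqrt(2*r1/(r1+r2))) = 1467.4 m/s
Total dV = 3700 m/s

3700 m/s


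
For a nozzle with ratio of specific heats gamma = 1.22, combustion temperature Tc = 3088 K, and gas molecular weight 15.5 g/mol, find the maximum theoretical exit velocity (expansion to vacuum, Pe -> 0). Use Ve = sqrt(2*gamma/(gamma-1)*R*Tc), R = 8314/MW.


R = 8314 / 15.5 = 536.39 J/(kg.K)
Ve = sqrt(2 * 1.22 / (1.22 - 1) * 536.39 * 3088) = 4286 m/s

4286 m/s


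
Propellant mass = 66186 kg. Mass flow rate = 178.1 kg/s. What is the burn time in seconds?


tb = 66186 / 178.1 = 371.6 s

371.6 s


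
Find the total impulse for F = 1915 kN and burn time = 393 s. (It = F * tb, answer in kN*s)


It = 1915 * 393 = 752595 kN*s

752595 kN*s


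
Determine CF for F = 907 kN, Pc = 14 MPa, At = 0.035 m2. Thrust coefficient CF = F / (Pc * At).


CF = 907000 / (14e6 * 0.035) = 1.85

1.85


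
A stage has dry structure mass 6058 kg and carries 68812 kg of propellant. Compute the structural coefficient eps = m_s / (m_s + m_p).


eps = 6058 / (6058 + 68812) = 0.0809

0.0809


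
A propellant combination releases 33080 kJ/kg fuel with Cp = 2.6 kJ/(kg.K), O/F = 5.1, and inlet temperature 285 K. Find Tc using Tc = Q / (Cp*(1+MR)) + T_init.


Tc = 33080 / (2.6 * (1 + 5.1)) + 285 = 2371 K

2371 K


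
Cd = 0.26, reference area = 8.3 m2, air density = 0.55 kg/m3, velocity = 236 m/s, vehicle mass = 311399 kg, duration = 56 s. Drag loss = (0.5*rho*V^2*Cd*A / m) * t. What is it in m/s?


D = 0.5 * 0.55 * 236^2 * 0.26 * 8.3 = 33052.79 N
a = 33052.79 / 311399 = 0.1061 m/s2
dV = 0.1061 * 56 = 5.9 m/s

5.9 m/s


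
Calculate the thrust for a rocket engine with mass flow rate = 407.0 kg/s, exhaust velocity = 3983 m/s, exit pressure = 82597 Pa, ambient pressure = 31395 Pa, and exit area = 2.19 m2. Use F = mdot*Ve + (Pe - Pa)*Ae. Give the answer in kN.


F = 407.0 * 3983 + (82597 - 31395) * 2.19 = 1.7332e+06 N = 1733.2 kN

1733.2 kN


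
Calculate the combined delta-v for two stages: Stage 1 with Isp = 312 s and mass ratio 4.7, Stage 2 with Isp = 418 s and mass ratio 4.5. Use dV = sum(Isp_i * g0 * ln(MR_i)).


dV1 = 312 * 9.81 * ln(4.7) = 4736.7 m/s
dV2 = 418 * 9.81 * ln(4.5) = 6167.6 m/s
Total dV = 4736.7 + 6167.6 = 10904.3 m/s ~ 10904 m/s

10904 m/s


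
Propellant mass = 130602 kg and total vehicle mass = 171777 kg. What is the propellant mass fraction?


PMF = 130602 / 171777 = 0.76

0.76


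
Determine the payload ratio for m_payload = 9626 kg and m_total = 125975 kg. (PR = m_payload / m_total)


PR = 9626 / 125975 = 0.0764

0.0764


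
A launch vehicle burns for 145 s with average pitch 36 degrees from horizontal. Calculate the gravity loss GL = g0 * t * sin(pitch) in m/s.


GL = 9.81 * 145 * sin(36 deg) = 836 m/s

836 m/s


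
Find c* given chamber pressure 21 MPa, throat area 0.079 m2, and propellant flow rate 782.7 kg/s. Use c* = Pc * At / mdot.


c* = 21e6 * 0.079 / 782.7 = 2120 m/s

2120 m/s


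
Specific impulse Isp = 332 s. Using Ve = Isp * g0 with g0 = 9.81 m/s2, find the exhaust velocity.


Ve = Isp * g0 = 332 * 9.81 = 3256.9 m/s

3256.9 m/s


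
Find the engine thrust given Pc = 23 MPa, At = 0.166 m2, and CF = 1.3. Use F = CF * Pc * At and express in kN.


F = 1.3 * 23e6 * 0.166 = 4.9634e+06 N = 4963.4 kN

4963.4 kN


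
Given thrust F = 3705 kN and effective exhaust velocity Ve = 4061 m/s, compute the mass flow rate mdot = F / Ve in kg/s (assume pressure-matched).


mdot = F / Ve = 3705000 / 4061 = 912.3 kg/s

912.3 kg/s


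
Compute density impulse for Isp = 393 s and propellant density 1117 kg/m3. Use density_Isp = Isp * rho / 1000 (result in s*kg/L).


rho*Isp = 393 * 1117 / 1000 = 439 s*kg/L

439 s*kg/L


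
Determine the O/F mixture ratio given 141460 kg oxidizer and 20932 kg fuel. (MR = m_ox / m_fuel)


MR = 141460 / 20932 = 6.76

6.76


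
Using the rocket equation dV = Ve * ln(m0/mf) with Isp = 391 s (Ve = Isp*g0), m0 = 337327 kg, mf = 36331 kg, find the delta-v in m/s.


Ve = 391 * 9.81 = 3835.71 m/s
dV = 3835.71 * ln(337327/36331) = 8547 m/s

8547 m/s


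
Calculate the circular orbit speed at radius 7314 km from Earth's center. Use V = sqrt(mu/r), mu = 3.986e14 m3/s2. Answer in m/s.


V = sqrt(3.986e14 / 7314000) = 7382 m/s

7382 m/s


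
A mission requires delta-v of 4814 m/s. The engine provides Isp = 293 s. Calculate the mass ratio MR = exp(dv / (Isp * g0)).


Ve = 293 * 9.81 = 2874.33 m/s
MR = exp(4814 / 2874.33) = 5.338

5.338


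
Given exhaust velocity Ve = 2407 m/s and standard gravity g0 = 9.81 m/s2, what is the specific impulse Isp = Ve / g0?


Isp = Ve / g0 = 2407 / 9.81 = 245.4 s

245.4 s


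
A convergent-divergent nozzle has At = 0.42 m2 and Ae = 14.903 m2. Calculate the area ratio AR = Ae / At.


AR = 14.903 / 0.42 = 35.5

35.5


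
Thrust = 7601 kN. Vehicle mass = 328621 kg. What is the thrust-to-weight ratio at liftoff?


TWR = 7601000 / (328621 * 9.81) = 2.36

2.36


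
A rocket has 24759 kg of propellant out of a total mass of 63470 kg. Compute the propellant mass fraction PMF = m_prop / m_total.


PMF = 24759 / 63470 = 0.39

0.39


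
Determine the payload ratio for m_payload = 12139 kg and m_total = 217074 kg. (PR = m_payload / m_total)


PR = 12139 / 217074 = 0.0559

0.0559


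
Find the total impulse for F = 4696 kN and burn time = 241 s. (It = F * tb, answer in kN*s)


It = 4696 * 241 = 1131736 kN*s

1131736 kN*s


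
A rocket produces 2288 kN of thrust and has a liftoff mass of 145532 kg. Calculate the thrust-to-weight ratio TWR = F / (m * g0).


TWR = 2288000 / (145532 * 9.81) = 1.6

1.6


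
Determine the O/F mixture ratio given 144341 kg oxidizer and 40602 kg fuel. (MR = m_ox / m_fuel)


MR = 144341 / 40602 = 3.56

3.56


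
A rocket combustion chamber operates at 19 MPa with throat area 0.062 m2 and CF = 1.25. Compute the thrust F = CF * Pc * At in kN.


F = 1.25 * 19e6 * 0.062 = 1.4725e+06 N = 1472.5 kN

1472.5 kN


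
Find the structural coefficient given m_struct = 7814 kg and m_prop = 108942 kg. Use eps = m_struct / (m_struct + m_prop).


eps = 7814 / (7814 + 108942) = 0.0669

0.0669


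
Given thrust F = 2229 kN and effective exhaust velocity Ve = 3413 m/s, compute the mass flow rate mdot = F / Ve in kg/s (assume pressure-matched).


mdot = F / Ve = 2229000 / 3413 = 653.1 kg/s

653.1 kg/s


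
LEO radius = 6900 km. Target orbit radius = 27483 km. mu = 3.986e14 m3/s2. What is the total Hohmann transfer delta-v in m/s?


V1 = sqrt(mu/r1) = 7600.53 m/s
dV1 = V1*(sqrt(2*r2/(r1+r2)) - 1) = 2009.38 m/s
V2 = sqrt(mu/r2) = 3808.35 m/s
dV2 = V2*(1 - sqrt(2*r1/(r1+r2))) = 1395.64 m/s
Total dV = 3405 m/s

3405 m/s


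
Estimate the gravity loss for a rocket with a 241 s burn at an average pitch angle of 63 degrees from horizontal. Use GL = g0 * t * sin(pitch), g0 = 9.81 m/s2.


GL = 9.81 * 241 * sin(63 deg) = 2107 m/s

2107 m/s


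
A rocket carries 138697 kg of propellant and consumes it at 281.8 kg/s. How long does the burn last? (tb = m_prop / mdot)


tb = 138697 / 281.8 = 492.2 s

492.2 s


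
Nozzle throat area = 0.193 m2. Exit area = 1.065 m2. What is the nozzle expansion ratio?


AR = 1.065 / 0.193 = 5.5

5.5


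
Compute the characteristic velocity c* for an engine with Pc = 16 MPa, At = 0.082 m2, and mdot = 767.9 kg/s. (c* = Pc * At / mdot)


c* = 16e6 * 0.082 / 767.9 = 1709 m/s

1709 m/s


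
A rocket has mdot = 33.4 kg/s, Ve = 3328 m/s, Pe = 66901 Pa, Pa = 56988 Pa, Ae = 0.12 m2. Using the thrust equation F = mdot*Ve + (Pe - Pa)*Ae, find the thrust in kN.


F = 33.4 * 3328 + (66901 - 56988) * 0.12 = 112345.0 N = 112.3 kN

112.3 kN


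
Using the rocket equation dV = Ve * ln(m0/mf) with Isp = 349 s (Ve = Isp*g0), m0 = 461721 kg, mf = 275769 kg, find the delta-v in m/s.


Ve = 349 * 9.81 = 3423.69 m/s
dV = 3423.69 * ln(461721/275769) = 1765 m/s

1765 m/s


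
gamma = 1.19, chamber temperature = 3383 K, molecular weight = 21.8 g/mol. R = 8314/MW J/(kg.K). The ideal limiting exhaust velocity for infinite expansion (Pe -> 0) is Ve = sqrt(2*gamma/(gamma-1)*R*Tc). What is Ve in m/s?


R = 8314 / 21.8 = 381.38 J/(kg.K)
Ve = sqrt(2 * 1.19 / (1.19 - 1) * 381.38 * 3383) = 4020 m/s

4020 m/s


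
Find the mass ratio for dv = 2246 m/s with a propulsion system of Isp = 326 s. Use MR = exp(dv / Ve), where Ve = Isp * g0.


Ve = 326 * 9.81 = 3198.06 m/s
MR = exp(2246 / 3198.06) = 2.018

2.018


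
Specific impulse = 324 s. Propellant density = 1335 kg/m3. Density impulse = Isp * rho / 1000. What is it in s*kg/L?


rho*Isp = 324 * 1335 / 1000 = 433 s*kg/L

433 s*kg/L


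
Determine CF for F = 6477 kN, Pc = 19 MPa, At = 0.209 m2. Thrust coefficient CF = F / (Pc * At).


CF = 6477000 / (19e6 * 0.209) = 1.63

1.63


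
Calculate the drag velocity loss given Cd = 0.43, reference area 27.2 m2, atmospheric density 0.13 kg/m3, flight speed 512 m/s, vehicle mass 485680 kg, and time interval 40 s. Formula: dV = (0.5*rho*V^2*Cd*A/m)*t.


D = 0.5 * 0.13 * 512^2 * 0.43 * 27.2 = 199292.35 N
a = 199292.35 / 485680 = 0.4103 m/s2
dV = 0.4103 * 40 = 16.4 m/s

16.4 m/s


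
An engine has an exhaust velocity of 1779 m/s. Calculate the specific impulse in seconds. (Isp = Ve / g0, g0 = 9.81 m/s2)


Isp = Ve / g0 = 1779 / 9.81 = 181.3 s

181.3 s


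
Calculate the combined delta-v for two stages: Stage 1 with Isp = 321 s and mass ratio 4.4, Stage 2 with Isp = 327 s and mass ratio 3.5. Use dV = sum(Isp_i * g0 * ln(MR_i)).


dV1 = 321 * 9.81 * ln(4.4) = 4665.6 m/s
dV2 = 327 * 9.81 * ln(3.5) = 4018.7 m/s
Total dV = 4665.6 + 4018.7 = 8684.3 m/s ~ 8684 m/s

8684 m/s


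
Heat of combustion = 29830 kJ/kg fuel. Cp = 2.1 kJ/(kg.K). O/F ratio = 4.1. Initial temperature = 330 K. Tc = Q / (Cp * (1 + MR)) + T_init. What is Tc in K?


Tc = 29830 / (2.1 * (1 + 4.1)) + 330 = 3115 K

3115 K


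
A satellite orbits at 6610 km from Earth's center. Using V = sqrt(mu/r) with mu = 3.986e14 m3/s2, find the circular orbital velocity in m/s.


V = sqrt(3.986e14 / 6610000) = 7765 m/s

7765 m/s


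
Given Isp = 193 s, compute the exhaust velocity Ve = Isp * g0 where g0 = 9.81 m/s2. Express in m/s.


Ve = Isp * g0 = 193 * 9.81 = 1893.3 m/s

1893.3 m/s


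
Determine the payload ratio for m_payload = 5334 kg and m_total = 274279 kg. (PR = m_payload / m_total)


PR = 5334 / 274279 = 0.0194

0.0194


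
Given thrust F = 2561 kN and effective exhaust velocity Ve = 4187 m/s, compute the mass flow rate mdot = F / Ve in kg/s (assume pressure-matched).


mdot = F / Ve = 2561000 / 4187 = 611.7 kg/s

611.7 kg/s


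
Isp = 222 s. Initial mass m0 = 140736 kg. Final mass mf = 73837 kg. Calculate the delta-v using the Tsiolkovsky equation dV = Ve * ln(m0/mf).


Ve = 222 * 9.81 = 2177.82 m/s
dV = 2177.82 * ln(140736/73837) = 1405 m/s

1405 m/s


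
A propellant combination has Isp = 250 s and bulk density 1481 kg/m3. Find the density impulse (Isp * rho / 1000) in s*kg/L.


rho*Isp = 250 * 1481 / 1000 = 370 s*kg/L

370 s*kg/L


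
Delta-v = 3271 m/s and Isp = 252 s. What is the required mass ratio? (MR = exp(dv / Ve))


Ve = 252 * 9.81 = 2472.12 m/s
MR = exp(3271 / 2472.12) = 3.755

3.755


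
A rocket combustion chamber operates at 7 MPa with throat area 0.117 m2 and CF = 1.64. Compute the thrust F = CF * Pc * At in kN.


F = 1.64 * 7e6 * 0.117 = 1.3432e+06 N = 1343.2 kN

1343.2 kN


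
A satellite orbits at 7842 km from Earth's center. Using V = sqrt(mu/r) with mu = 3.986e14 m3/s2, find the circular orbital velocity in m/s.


V = sqrt(3.986e14 / 7842000) = 7129 m/s

7129 m/s


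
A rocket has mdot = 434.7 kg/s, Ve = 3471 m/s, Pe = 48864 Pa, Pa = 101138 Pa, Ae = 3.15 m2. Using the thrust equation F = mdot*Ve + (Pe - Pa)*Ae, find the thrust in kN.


F = 434.7 * 3471 + (48864 - 101138) * 3.15 = 1.3442e+06 N = 1344.2 kN

1344.2 kN


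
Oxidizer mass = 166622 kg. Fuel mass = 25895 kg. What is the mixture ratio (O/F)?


MR = 166622 / 25895 = 6.43

6.43


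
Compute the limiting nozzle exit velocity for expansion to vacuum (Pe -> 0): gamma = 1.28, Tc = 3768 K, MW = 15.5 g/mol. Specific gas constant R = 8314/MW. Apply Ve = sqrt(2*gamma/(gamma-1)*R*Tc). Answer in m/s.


R = 8314 / 15.5 = 536.39 J/(kg.K)
Ve = sqrt(2 * 1.28 / (1.28 - 1) * 536.39 * 3768) = 4299 m/s

4299 m/s


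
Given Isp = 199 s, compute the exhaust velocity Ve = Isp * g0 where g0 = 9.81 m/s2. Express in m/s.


Ve = Isp * g0 = 199 * 9.81 = 1952.2 m/s

1952.2 m/s


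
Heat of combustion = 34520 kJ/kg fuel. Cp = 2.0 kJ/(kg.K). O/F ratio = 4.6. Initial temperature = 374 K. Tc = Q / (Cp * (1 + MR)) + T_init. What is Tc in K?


Tc = 34520 / (2.0 * (1 + 4.6)) + 374 = 3456 K

3456 K


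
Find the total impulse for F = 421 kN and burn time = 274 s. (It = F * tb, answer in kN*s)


It = 421 * 274 = 115354 kN*s

115354 kN*s


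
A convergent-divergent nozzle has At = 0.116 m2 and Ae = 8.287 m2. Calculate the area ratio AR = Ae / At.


AR = 8.287 / 0.116 = 71.4

71.4


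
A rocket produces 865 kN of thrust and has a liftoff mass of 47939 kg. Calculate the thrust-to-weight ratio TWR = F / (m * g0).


TWR = 865000 / (47939 * 9.81) = 1.84

1.84


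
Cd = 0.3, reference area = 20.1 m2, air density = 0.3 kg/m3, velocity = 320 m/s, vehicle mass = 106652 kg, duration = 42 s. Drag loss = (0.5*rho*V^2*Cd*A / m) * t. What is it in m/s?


D = 0.5 * 0.3 * 320^2 * 0.3 * 20.1 = 92620.8 N
a = 92620.8 / 106652 = 0.8684 m/s2
dV = 0.8684 * 42 = 36.5 m/s

36.5 m/s


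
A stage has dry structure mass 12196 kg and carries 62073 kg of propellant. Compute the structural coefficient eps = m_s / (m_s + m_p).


eps = 12196 / (12196 + 62073) = 0.1642

0.1642


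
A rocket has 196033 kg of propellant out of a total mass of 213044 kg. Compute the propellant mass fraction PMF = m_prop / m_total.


PMF = 196033 / 213044 = 0.92

0.92


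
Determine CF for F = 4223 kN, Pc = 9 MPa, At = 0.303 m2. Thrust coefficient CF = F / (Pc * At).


CF = 4223000 / (9e6 * 0.303) = 1.55

1.55


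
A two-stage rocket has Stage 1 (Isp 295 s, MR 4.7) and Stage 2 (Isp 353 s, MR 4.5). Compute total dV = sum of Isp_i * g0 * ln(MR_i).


dV1 = 295 * 9.81 * ln(4.7) = 4478.6 m/s
dV2 = 353 * 9.81 * ln(4.5) = 5208.5 m/s
Total dV = 4478.6 + 5208.5 = 9687.1 m/s ~ 9687 m/s

9687 m/s


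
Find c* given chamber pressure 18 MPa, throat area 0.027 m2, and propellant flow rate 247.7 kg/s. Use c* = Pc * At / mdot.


c* = 18e6 * 0.027 / 247.7 = 1962 m/s

1962 m/s


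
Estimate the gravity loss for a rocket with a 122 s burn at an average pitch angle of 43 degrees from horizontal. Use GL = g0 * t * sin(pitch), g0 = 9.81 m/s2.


GL = 9.81 * 122 * sin(43 deg) = 816 m/s

816 m/s


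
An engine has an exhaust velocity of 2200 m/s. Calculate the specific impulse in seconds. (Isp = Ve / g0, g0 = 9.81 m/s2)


Isp = Ve / g0 = 2200 / 9.81 = 224.3 s

224.3 s


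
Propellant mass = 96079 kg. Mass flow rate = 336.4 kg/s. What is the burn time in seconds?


tb = 96079 / 336.4 = 285.6 s

285.6 s


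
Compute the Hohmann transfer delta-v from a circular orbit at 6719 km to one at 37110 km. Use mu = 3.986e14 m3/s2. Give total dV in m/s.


V1 = sqrt(mu/r1) = 7702.23 m/s
dV1 = V1*(sqrt(2*r2/(r1+r2)) - 1) = 2320.73 m/s
V2 = sqrt(mu/r2) = 3277.35 m/s
dV2 = V2*(1 - sqrt(2*r1/(r1+r2))) = 1462.63 m/s
Total dV = 3783 m/s

3783 m/s


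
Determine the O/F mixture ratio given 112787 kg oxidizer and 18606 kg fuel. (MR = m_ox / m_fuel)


MR = 112787 / 18606 = 6.06

6.06


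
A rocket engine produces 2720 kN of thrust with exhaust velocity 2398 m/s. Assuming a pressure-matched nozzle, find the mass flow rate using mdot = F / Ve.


mdot = F / Ve = 2720000 / 2398 = 1134.3 kg/s

1134.3 kg/s


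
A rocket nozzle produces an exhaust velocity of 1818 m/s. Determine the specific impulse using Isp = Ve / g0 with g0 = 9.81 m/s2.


Isp = Ve / g0 = 1818 / 9.81 = 185.3 s

185.3 s


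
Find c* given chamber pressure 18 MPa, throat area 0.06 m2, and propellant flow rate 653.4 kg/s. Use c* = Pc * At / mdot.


c* = 18e6 * 0.06 / 653.4 = 1653 m/s

1653 m/s


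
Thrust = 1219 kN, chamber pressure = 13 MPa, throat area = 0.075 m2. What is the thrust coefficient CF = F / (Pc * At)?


CF = 1219000 / (13e6 * 0.075) = 1.25

1.25


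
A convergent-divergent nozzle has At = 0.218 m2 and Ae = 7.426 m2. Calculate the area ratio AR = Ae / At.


AR = 7.426 / 0.218 = 34.1

34.1


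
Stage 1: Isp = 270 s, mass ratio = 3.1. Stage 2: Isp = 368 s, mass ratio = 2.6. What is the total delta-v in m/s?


dV1 = 270 * 9.81 * ln(3.1) = 2996.7 m/s
dV2 = 368 * 9.81 * ln(2.6) = 3449.5 m/s
Total dV = 2996.7 + 3449.5 = 6446.2 m/s ~ 6446 m/s

6446 m/s


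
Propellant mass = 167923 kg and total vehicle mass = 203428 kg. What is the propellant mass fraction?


PMF = 167923 / 203428 = 0.825

0.825


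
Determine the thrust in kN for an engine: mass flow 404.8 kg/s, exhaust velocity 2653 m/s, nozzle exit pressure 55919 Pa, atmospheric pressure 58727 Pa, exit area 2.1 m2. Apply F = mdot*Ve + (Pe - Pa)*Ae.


F = 404.8 * 2653 + (55919 - 58727) * 2.1 = 1.0680e+06 N = 1068.0 kN

1068.0 kN


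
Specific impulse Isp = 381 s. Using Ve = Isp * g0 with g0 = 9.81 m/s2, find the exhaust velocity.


Ve = Isp * g0 = 381 * 9.81 = 3737.6 m/s

3737.6 m/s


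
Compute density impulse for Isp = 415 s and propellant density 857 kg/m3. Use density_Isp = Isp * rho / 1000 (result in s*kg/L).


rho*Isp = 415 * 857 / 1000 = 356 s*kg/L

356 s*kg/L


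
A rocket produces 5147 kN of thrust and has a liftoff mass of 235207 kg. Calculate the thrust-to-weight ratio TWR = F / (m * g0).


TWR = 5147000 / (235207 * 9.81) = 2.23

2.23


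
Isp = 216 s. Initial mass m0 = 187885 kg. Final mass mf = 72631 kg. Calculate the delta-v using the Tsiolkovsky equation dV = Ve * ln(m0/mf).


Ve = 216 * 9.81 = 2118.96 m/s
dV = 2118.96 * ln(187885/72631) = 2014 m/s

2014 m/s


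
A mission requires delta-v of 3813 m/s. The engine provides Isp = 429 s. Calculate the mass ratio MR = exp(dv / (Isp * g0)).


Ve = 429 * 9.81 = 4208.49 m/s
MR = exp(3813 / 4208.49) = 2.474

2.474


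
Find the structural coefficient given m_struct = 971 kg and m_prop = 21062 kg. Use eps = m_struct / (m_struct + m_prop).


eps = 971 / (971 + 21062) = 0.0441

0.0441


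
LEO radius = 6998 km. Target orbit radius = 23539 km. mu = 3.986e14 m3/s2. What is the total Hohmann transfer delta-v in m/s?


V1 = sqrt(mu/r1) = 7547.13 m/s
dV1 = V1*(sqrt(2*r2/(r1+r2)) - 1) = 1823.69 m/s
V2 = sqrt(mu/r2) = 4115.05 m/s
dV2 = V2*(1 - sqrt(2*r1/(r1+r2))) = 1329.16 m/s
Total dV = 3153 m/s

3153 m/s


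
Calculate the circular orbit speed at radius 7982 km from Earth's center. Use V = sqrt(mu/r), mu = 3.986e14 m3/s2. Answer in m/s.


V = sqrt(3.986e14 / 7982000) = 7067 m/s

7067 m/s
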